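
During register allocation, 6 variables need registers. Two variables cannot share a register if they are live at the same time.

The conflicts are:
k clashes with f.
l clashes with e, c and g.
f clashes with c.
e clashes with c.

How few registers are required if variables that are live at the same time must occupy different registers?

3

l, e, c are mutually in conflict, so at least 3 registers are needed.
3 registers suffice: register 1 → {l, f}; register 2 → {k, c, g}; register 3 → {e}. No two conflicting variables share a register.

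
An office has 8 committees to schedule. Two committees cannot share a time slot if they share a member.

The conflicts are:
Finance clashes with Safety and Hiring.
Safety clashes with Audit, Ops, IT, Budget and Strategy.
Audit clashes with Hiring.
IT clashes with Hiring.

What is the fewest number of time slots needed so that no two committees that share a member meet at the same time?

2

Safety and Budget conflict, so at least 2 time slots are needed.
2 time slots suffice: time slot 1 → {Safety, Hiring}; time slot 2 → {Finance, Audit, Ops, IT, Budget, Strategy}. Every pair that conflicts lands in different time slots.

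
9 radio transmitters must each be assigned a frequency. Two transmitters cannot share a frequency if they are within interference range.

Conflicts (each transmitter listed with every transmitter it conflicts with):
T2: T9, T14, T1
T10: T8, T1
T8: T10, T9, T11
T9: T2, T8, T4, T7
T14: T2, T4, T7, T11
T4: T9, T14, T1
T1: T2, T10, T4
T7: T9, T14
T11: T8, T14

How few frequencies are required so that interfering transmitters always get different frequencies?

3

The cycle T11-T14-T2-T9-T8-T11 has odd length 5, so it cannot be 2-colored; at least 3 frequencies are needed.
3 frequencies suffice: frequency 1 → {T9, T14, T1}; frequency 2 → {T2, T8, T4, T7}; frequency 3 → {T10, T11}. Every pair that conflicts lands in different frequencies.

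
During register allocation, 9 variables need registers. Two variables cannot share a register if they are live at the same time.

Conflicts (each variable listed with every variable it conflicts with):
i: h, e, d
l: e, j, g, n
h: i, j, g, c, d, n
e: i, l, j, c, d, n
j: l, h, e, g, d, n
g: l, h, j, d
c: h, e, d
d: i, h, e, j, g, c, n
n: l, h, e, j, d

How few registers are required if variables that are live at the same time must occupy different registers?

l, e, j, n are mutually in conflict, so at least 4 registers are needed.
4 registers suffice: i=2, l=1, h=3, e=3, j=2, g=4, c=2, d=1, n=4. Each listed conflict is separated.

4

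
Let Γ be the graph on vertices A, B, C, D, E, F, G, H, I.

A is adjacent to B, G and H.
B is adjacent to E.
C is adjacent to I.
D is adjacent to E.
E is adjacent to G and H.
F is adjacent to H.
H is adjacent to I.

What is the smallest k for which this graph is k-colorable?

F and H are adjacent, so at least 2 colors are needed.
2 colors suffice: A=2, B=1, C=1, D=1, E=2, F=2, G=1, H=1, I=2. Each edge has distinct colors on its endpoints.

2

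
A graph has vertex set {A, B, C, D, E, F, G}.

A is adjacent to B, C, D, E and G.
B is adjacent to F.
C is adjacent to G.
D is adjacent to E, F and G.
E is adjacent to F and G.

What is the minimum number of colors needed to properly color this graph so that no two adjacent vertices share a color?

4

A, D, E, G are pairwise adjacent (a clique of size 4), so at least 4 colors are needed.
A valid assignment using 4 colors: A=red, B=blue, C=blue, D=yellow, E=blue, F=red, G=green. No two adjacent vertices share a color.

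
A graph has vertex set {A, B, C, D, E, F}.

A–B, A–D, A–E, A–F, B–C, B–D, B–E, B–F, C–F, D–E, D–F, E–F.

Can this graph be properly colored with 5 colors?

Yes

The chromatic number is 5. A, B, D, E, F are mutually adjacent (a clique of size 5), so at least 5 colors are needed.
5 colors suffice: color 1 → {F}; color 2 → {B}; color 3 → {C, E}; color 4 → {D}; color 5 → {A}.
That is already a proper 5-coloring.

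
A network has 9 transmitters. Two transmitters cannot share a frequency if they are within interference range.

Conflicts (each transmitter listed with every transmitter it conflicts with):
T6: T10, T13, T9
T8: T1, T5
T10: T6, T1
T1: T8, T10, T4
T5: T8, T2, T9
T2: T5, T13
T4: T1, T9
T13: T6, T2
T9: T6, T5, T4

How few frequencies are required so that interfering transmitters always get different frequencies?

3

The cycle T9-T6-T13-T2-T5-T9 has odd length 5, so it cannot be 2-colored; at least 3 frequencies are needed.
A valid assignment using 3 frequencies: T6=1, T8=2, T10=2, T1=1, T5=1, T2=3, T4=3, T13=2, T9=2. Each listed conflict is separated.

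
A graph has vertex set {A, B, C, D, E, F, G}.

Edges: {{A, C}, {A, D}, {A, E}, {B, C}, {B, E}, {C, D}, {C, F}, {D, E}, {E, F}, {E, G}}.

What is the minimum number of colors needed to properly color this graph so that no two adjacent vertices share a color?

3

A, C, D form a triangle, so at least 3 colors are needed.
3 colors suffice: A=blue, B=blue, C=red, D=green, E=red, F=blue, G=blue. Every edge joins two different colors.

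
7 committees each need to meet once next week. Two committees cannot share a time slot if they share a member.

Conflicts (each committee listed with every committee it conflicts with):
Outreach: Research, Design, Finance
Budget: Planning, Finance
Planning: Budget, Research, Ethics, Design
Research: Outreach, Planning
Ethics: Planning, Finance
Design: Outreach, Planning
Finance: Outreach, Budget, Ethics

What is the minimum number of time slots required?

3

The cycle Budget-Planning-Design-Outreach-Finance-Budget has odd length 5, so it cannot be 2-colored; at least 3 time slots are needed.
3 time slots suffice: time slot 1 → {Planning, Finance}; time slot 2 → {Outreach, Budget, Ethics}; time slot 3 → {Research, Design}. Each listed conflict is separated.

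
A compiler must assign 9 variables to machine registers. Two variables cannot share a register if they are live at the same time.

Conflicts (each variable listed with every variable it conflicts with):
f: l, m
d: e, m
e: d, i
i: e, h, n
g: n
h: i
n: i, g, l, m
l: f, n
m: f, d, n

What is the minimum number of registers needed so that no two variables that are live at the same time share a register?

3

The cycle i-n-m-d-e-i has odd length 5, so it cannot be 2-colored; at least 3 registers are needed.
3 registers suffice: register 1 → {f, d, h, n}; register 2 → {i, g, l, m}; register 3 → {e}. Each listed conflict is separated.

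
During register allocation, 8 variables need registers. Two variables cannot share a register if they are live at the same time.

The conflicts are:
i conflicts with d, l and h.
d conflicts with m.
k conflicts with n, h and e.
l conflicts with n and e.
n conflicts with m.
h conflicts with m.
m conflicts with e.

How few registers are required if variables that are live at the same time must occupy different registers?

3

The cycle l-i-d-m-n-l has odd length 5, so it cannot be 2-colored; at least 3 registers are needed.
A valid assignment using 3 registers: i=1, d=2, k=1, l=3, n=2, h=2, m=1, e=2. Each listed conflict is separated.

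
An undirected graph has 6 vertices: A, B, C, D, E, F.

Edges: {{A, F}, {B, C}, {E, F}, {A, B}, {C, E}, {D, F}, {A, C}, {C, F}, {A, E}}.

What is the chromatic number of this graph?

A, C, E, F are pairwise adjacent (a clique of size 4), so at least 4 colors are needed.
4 colors suffice: A=2, B=1, C=3, D=2, E=4, F=1. Each edge has distinct colors on its endpoints.

4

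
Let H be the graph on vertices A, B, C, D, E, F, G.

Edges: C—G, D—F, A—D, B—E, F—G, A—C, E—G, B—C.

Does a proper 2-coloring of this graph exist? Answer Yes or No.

No

The cycle A-D-F-G-C-A has odd length 5, so it cannot be 2-colored; at least 3 colors are needed.
So 2 colors are not enough.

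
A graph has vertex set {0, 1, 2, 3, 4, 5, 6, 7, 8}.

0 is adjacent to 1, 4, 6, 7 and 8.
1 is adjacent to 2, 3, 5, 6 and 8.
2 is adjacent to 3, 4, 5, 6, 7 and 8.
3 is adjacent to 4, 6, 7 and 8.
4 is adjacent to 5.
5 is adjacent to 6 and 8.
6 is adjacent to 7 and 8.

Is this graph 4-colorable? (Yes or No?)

1, 2, 5, 6, 8 form a clique, so at least 5 colors are needed.
So 4 colors are not enough.

No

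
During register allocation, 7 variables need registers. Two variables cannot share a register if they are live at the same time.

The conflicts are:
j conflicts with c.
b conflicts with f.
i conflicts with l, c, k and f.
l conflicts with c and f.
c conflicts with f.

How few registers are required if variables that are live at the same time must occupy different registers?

i, l, c, f all conflict with each other, so at least 4 registers are needed.
4 registers suffice: register 1 → {b, c, k}; register 2 → {j, f}; register 3 → {i}; register 4 → {l}. No two conflicting variables share a register.

4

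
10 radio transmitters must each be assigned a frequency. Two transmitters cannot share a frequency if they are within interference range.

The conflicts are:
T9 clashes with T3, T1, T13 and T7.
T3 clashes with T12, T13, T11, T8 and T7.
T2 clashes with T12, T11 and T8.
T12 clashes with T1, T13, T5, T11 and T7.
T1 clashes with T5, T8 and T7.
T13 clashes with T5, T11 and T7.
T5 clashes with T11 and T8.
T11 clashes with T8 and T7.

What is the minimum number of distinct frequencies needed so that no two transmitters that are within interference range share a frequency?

T3, T12, T13, T11, T7 pairwise conflict, so at least 5 frequencies are needed.
Using 5 frequencies: T9=2, T3=5, T2=3, T12=2, T1=1, T13=3, T5=4, T11=1, T8=2, T7=4. No two conflicting transmitters share a frequency.

5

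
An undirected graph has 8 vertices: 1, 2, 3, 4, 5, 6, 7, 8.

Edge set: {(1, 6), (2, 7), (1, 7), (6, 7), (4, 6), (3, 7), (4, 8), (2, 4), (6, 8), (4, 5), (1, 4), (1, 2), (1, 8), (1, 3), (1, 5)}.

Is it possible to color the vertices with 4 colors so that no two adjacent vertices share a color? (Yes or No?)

The chromatic number is 4. 1, 4, 6, 8 form a clique, so at least 4 colors are needed.
4 colors suffice: color a → {1}; color b → {4, 7}; color c → {2, 3, 5, 6}; color d → {8}.
That is already a proper 4-coloring.

Yes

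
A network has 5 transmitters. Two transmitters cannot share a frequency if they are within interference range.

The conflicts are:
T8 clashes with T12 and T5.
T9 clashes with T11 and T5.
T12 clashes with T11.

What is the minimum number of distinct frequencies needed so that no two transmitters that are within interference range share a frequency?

3

The cycle T11-T12-T8-T5-T9-T11 has odd length 5, so it cannot be 2-colored; at least 3 frequencies are needed.
3 frequencies suffice: frequency 1 → {T8, T9}; frequency 2 → {T12, T5}; frequency 3 → {T11}. Every pair that conflicts lands in different frequencies.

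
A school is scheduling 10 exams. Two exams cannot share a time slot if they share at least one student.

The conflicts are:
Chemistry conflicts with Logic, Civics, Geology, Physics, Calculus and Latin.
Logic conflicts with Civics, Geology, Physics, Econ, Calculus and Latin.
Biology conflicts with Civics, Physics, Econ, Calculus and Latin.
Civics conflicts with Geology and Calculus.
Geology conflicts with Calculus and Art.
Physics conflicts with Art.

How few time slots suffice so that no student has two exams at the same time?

5

Chemistry, Logic, Civics, Geology, Calculus pairwise conflict, so at least 5 time slots are needed.
5 time slots suffice: time slot 1 → {Logic, Biology, Art}; time slot 2 → {Chemistry, Econ}; time slot 3 → {Civics, Physics, Latin}; time slot 4 → {Calculus}; time slot 5 → {Geology}. No two conflicting exams share a time slot.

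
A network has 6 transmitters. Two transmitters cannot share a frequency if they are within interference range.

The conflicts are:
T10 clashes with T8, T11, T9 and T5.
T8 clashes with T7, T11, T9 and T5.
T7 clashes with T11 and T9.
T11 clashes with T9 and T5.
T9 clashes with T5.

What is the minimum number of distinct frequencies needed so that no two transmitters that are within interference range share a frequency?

T10, T8, T11, T9, T5 pairwise conflict, so at least 5 frequencies are needed.
5 frequencies suffice: T10=5, T8=3, T7=4, T11=2, T9=1, T5=4. Every pair that conflicts lands in different frequencies.

5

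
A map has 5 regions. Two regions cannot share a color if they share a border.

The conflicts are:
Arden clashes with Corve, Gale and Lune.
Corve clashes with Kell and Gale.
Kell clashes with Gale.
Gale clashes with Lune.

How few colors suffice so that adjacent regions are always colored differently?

3

Arden, Gale, Lune pairwise conflict, so at least 3 colors are needed.
3 colors suffice: color 1 → {Gale}; color 2 → {Arden, Kell}; color 3 → {Corve, Lune}. Every pair that conflicts lands in different colors.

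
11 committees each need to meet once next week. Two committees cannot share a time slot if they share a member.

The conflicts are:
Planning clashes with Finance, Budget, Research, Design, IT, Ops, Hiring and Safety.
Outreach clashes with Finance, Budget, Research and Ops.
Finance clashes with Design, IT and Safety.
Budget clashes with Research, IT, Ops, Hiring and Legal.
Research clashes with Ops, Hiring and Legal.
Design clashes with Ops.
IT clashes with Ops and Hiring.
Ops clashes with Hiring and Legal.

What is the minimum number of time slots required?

5

Planning, Budget, IT, Ops, Hiring all conflict with each other, so at least 5 time slots are needed.
5 time slots suffice: time slot 1 → {Planning, Outreach, Legal}; time slot 2 → {Finance, Ops}; time slot 3 → {Budget, Design, Safety}; time slot 4 → {Research, IT}; time slot 5 → {Hiring}. Every pair that conflicts lands in different time slots.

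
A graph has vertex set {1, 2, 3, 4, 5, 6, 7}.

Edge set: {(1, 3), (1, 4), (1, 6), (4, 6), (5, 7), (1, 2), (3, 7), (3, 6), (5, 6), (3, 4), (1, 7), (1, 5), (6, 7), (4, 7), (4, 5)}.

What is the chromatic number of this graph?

1, 3, 4, 6, 7 are mutually adjacent (a clique of size 5), so at least 5 colors are needed.
5 colors suffice: 1=a, 2=b, 3=e, 4=c, 5=e, 6=d, 7=b. Each edge has distinct colors on its endpoints.

5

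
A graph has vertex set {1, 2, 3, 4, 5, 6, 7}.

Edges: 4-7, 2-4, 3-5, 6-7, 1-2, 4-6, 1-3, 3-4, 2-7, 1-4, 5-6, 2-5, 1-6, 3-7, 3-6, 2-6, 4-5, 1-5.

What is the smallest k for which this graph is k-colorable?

5

1, 2, 4, 5, 6 are pairwise adjacent (a clique of size 5), so at least 5 colors are needed.
5 colors suffice: color a → {4}; color b → {6}; color c → {2, 3}; color d → {1, 7}; color e → {5}. Every edge joins two different colors.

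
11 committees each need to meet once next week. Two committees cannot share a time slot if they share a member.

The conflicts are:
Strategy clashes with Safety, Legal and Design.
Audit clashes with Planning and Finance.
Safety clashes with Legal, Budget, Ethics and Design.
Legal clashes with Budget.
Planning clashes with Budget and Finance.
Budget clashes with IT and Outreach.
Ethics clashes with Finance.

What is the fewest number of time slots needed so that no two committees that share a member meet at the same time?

3

Safety, Legal, Budget are mutually in conflict, so at least 3 time slots are needed.
3 time slots suffice: Strategy=1, Audit=3, Safety=2, Legal=3, Planning=2, Budget=1, Ethics=3, IT=2, Outreach=2, Finance=1, Design=3. Every pair that conflicts lands in different time slots.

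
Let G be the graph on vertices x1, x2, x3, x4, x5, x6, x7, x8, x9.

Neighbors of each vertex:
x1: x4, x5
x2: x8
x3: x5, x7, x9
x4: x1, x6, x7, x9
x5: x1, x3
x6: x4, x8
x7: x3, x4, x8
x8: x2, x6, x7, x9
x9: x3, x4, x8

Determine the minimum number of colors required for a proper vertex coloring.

3

The cycle x1-x4-x9-x3-x5-x1 has odd length 5, so it cannot be 2-colored; at least 3 colors are needed.
A valid assignment using 3 colors: x1=B, x2=B, x3=R, x4=R, x5=G, x6=B, x7=B, x8=R, x9=B. Each edge has distinct colors on its endpoints.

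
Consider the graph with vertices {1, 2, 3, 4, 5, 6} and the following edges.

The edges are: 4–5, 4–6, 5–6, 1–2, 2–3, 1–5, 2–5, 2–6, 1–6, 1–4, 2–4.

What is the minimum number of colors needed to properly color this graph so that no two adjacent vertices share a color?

1, 2, 4, 5, 6 form a clique, so at least 5 colors are needed.
5 colors suffice: color a → {2}; color b → {3, 5}; color c → {4}; color d → {1}; color e → {6}. No two adjacent vertices share a color.

5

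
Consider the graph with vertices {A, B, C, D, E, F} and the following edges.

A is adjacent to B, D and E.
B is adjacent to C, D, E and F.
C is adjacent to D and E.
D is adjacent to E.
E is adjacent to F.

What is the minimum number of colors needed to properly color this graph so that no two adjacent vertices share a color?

4

A, B, D, E are mutually adjacent (a clique of size 4), so at least 4 colors are needed.
One proper 4-coloring: A=yellow, B=blue, C=yellow, D=green, E=red, F=green. Every edge joins two different colors.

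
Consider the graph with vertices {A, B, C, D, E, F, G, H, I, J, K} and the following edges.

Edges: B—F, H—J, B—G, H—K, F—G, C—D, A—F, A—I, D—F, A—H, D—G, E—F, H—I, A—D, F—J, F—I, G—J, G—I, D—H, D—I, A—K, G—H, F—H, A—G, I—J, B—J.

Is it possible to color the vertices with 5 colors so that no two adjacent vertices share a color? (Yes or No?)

No

A, D, F, G, H, I are pairwise adjacent (a clique of size 6), so at least 6 colors are needed.
So 5 colors are not enough.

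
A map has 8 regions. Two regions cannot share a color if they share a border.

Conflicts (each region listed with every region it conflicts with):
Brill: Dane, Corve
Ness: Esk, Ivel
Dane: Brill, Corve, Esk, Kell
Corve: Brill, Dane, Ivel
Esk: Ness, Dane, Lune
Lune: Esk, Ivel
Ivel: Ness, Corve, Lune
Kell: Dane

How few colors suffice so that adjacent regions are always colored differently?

Brill, Dane, Corve all conflict with each other, so at least 3 colors are needed.
One proper 3-coloring: Brill=3, Ness=3, Dane=1, Corve=2, Esk=2, Lune=3, Ivel=1, Kell=2. Each listed conflict is separated.

3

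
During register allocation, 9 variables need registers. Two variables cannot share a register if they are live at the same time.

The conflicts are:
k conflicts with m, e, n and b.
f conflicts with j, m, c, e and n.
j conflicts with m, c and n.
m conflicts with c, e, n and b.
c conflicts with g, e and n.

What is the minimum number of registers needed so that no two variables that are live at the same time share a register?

5

f, j, m, c, n all conflict with each other, so at least 5 registers are needed.
5 registers suffice: register 1 → {m, g}; register 2 → {k, c}; register 3 → {f, b}; register 4 → {e, n}; register 5 → {j}. No two conflicting variables share a register.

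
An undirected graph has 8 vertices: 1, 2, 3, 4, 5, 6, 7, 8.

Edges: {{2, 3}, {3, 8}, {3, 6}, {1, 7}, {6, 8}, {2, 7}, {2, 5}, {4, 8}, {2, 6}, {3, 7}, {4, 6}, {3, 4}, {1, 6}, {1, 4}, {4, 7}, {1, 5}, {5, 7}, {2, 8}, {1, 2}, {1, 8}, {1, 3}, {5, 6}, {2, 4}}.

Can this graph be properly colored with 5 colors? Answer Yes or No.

1, 2, 3, 4, 6, 8 form a clique, so at least 6 colors are needed.
So 5 colors are not enough.

No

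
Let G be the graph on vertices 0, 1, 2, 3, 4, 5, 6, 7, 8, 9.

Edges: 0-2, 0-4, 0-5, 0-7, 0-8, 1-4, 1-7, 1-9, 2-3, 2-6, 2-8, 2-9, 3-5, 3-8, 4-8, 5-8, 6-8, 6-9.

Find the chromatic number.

2, 6, 8 are pairwise adjacent, so at least 3 colors are needed.
A valid assignment using 3 colors: 0=b, 1=b, 2=c, 3=b, 4=c, 5=c, 6=b, 7=a, 8=a, 9=a. No two adjacent vertices share a color.

3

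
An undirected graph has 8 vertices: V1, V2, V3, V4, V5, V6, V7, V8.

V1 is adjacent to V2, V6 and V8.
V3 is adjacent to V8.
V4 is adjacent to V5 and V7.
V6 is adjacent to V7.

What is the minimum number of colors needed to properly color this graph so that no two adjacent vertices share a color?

V1 and V2 are adjacent, so at least 2 colors are needed.
2 colors suffice: color 1 → {V1, V3, V5, V7}; color 2 → {V2, V4, V6, V8}. Every edge joins two different colors.

2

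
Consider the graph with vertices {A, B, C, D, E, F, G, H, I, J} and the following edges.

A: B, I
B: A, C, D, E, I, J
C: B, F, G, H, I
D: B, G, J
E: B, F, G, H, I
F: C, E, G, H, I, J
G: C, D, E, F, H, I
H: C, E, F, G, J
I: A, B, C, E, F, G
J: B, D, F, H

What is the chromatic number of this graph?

E, F, G, I form a clique, so at least 4 colors are needed.
A valid assignment using 4 colors: A=3, B=2, C=4, D=1, E=4, F=3, G=2, H=1, I=1, J=4. Each edge has distinct colors on its endpoints.

4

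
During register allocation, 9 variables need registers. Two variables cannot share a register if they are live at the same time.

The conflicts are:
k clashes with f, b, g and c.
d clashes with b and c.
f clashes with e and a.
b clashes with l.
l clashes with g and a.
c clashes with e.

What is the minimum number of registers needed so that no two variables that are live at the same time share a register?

3

The cycle a-l-g-k-f-a has odd length 5, so it cannot be 2-colored; at least 3 registers are needed.
3 registers suffice: k=1, d=1, f=2, b=2, l=1, g=2, c=2, e=1, a=3. Each listed conflict is separated.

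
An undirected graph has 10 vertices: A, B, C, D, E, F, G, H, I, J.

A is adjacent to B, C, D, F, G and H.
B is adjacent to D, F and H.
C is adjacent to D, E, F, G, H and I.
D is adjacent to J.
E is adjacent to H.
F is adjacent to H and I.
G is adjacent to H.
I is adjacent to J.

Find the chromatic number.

A, B, F, H are mutually adjacent (a clique of size 4), so at least 4 colors are needed.
4 colors suffice: color 1 → {B, C, J}; color 2 → {D, H, I}; color 3 → {A, E}; color 4 → {F, G}. Every edge joins two different colors.

4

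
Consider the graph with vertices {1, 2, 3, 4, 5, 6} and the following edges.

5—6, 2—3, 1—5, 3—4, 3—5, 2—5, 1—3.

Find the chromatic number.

3

1, 3, 5 are mutually adjacent, so at least 3 colors are needed.
3 colors suffice: 1=green, 2=green, 3=red, 4=blue, 5=blue, 6=red. No two adjacent vertices share a color.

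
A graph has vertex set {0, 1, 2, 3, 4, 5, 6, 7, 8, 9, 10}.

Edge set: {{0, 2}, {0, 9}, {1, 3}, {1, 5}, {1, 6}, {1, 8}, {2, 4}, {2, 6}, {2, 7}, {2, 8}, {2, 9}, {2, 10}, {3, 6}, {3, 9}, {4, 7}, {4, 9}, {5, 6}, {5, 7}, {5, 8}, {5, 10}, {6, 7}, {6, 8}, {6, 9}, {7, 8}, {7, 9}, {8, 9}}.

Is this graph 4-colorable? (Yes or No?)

No

2, 6, 7, 8, 9 are mutually adjacent (a clique of size 5), so at least 5 colors are needed.
So 4 colors are not enough.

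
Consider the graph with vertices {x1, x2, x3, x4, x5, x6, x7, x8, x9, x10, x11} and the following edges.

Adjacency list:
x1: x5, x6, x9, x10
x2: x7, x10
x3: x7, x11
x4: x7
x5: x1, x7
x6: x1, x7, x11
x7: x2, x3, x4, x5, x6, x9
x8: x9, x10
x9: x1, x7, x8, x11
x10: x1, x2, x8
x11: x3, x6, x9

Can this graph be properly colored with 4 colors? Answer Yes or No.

The chromatic number is 3. The cycle x7-x2-x10-x1-x5-x7 has odd length 5, so it cannot be 2-colored; at least 3 colors are needed.
3 colors suffice: color 1 → {x1, x7, x8, x11}; color 2 → {x3, x4, x5, x6, x9, x10}; color 3 → {x2}.
Since 4 ≥ 3, a proper 4-coloring certainly exists.

Yes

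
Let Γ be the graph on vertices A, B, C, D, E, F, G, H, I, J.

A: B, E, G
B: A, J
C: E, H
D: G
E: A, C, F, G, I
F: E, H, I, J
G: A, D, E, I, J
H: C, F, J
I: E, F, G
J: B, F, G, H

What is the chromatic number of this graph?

3

E, F, I are pairwise adjacent, so at least 3 colors are needed.
3 colors suffice: A=3, B=2, C=2, D=1, E=1, F=2, G=2, H=3, I=3, J=1. Every edge joins two different colors.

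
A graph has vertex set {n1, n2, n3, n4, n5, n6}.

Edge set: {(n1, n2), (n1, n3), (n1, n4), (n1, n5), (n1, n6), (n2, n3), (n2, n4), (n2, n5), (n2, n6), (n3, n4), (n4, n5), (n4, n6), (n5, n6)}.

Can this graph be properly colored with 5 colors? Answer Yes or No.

Yes

The chromatic number is 5. n1, n2, n4, n5, n6 are pairwise adjacent (a clique of size 5), so at least 5 colors are needed.
A valid assignment using 5 colors: n1=B, n2=R, n3=Y, n4=G, n5=Y, n6=P.
That is already a proper 5-coloring.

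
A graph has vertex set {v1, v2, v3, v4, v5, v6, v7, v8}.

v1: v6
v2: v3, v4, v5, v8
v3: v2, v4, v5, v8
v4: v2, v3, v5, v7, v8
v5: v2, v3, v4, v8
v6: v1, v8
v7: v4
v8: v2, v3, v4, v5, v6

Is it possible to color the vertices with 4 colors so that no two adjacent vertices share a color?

v2, v3, v4, v5, v8 are pairwise adjacent (a clique of size 5), so at least 5 colors are needed.
So 4 colors are not enough.

No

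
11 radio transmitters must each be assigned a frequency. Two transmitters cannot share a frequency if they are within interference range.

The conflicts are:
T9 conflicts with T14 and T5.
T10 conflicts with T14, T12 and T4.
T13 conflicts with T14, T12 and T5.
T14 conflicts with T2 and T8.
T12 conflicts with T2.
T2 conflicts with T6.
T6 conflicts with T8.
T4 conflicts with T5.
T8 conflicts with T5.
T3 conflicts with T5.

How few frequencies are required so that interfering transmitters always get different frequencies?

3

The cycle T12-T13-T5-T4-T10-T12 has odd length 5, so it cannot be 2-colored; at least 3 frequencies are needed.
3 frequencies suffice: T9=2, T10=2, T13=2, T14=1, T12=1, T2=2, T6=1, T4=3, T8=2, T3=2, T5=1. No two conflicting transmitters share a frequency.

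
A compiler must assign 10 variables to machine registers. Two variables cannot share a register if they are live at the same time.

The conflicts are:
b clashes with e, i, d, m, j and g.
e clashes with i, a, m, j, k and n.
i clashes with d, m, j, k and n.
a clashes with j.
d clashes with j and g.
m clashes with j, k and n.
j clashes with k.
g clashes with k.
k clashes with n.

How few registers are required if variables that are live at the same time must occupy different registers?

b, e, i, m, j pairwise conflict, so at least 5 registers are needed.
Using 5 registers: b=4, e=3, i=1, a=1, d=3, m=5, j=2, g=1, k=4, n=2. Every pair that conflicts lands in different registers.

5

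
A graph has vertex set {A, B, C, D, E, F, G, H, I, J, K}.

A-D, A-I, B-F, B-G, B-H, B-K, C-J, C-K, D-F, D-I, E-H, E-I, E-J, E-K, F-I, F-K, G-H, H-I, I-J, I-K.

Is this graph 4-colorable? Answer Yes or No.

The chromatic number is 3. F, I, K form a triangle, so at least 3 colors are needed.
3 colors suffice: A=green, B=red, C=red, D=blue, E=green, F=green, G=green, H=blue, I=red, J=blue, K=blue.
Since 4 ≥ 3, a proper 4-coloring certainly exists.

Yes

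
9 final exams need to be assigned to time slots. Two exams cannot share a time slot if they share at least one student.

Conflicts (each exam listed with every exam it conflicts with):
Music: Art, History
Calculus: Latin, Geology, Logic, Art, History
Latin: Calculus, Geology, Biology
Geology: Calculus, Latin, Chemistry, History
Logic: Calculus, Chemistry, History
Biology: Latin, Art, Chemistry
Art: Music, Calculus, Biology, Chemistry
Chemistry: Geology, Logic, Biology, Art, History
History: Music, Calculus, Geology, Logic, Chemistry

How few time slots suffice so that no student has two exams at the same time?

3

Calculus, Latin, Geology are mutually in conflict, so at least 3 time slots are needed.
3 time slots suffice: Music=2, Calculus=2, Latin=1, Geology=3, Logic=3, Biology=3, Art=1, Chemistry=2, History=1. Each listed conflict is separated.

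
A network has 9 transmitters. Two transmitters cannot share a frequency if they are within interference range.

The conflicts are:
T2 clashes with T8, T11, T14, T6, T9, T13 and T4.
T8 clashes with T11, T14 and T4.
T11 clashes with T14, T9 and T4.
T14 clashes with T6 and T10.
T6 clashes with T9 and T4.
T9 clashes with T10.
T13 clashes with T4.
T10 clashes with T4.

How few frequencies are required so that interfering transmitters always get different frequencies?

4

T2, T8, T11, T14 pairwise conflict, so at least 4 frequencies are needed.
4 frequencies suffice: T2=1, T8=4, T11=3, T14=2, T6=3, T9=2, T13=3, T10=1, T4=2. Every pair that conflicts lands in different frequencies.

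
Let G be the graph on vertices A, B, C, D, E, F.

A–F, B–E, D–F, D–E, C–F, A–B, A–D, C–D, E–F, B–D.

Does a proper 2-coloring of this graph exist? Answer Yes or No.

No

A, B, D are mutually adjacent, so at least 3 colors are needed.
So 2 colors are not enough.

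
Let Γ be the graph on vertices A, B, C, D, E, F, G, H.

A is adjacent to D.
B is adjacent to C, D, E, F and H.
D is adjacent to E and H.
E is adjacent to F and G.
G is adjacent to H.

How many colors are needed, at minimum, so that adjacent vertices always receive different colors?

B, E, F are mutually adjacent, so at least 3 colors are needed.
3 colors suffice: color red → {A, B, G}; color blue → {C, E, H}; color green → {D, F}. Each edge has distinct colors on its endpoints.

3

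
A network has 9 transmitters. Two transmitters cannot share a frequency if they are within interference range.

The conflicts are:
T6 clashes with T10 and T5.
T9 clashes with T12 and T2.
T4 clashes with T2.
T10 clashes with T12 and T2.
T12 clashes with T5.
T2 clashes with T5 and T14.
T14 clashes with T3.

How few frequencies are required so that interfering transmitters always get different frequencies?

T2 and T14 conflict, so at least 2 frequencies are needed.
Using 2 frequencies: T6=1, T9=2, T4=2, T10=2, T12=1, T2=1, T5=2, T14=2, T3=1. Every pair that conflicts lands in different frequencies.

2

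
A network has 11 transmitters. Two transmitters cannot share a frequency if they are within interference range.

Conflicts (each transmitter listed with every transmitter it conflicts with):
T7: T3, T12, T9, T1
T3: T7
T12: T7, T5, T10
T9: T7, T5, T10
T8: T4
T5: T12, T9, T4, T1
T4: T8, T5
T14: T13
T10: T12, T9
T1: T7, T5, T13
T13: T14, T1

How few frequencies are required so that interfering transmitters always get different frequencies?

2

T8 and T4 conflict, so at least 2 frequencies are needed.
A valid assignment using 2 frequencies: T7=1, T3=2, T12=2, T9=2, T8=1, T5=1, T4=2, T14=2, T10=1, T1=2, T13=1. No two conflicting transmitters share a frequency.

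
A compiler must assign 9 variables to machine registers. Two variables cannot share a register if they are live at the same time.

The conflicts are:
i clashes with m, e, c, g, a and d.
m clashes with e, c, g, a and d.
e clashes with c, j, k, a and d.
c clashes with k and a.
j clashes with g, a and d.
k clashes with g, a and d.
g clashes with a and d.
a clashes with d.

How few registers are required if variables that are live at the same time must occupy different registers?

5

i, m, e, c, a all conflict with each other, so at least 5 registers are needed.
5 registers suffice: register 1 → {a}; register 2 → {e, g}; register 3 → {c, d}; register 4 → {i, j, k}; register 5 → {m}. Every pair that conflicts lands in different registers.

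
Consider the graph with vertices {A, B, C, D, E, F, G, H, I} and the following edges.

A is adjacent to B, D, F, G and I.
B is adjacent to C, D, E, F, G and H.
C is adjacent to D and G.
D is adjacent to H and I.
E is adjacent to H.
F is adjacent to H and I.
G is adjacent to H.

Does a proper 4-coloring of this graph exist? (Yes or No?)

Yes

The chromatic number is 3. A, F, I form a triangle, so at least 3 colors are needed.
A valid assignment using 3 colors: A=blue, B=red, C=blue, D=green, E=green, F=green, G=green, H=blue, I=red.
Since 4 ≥ 3, a proper 4-coloring certainly exists.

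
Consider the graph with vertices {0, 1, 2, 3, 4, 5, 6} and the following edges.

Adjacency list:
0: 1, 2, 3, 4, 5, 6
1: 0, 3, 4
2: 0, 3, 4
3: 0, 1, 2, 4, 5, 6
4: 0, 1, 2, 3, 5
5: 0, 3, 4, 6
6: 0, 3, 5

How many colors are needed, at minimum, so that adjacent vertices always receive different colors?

0, 1, 3, 4 are mutually adjacent (a clique of size 4), so at least 4 colors are needed.
4 colors suffice: color a → {3}; color b → {0}; color c → {4, 6}; color d → {1, 2, 5}. Each edge has distinct colors on its endpoints.

4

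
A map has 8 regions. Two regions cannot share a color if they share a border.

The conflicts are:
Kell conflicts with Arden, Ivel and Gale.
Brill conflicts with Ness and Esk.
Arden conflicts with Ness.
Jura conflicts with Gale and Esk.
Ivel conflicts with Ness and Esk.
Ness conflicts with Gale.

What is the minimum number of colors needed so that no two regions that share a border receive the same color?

The cycle Brill-Esk-Jura-Gale-Ness-Brill has odd length 5, so it cannot be 2-colored; at least 3 colors are needed.
3 colors suffice: color 1 → {Kell, Ness, Esk}; color 2 → {Brill, Arden, Ivel, Gale}; color 3 → {Jura}. Every pair that conflicts lands in different colors.

3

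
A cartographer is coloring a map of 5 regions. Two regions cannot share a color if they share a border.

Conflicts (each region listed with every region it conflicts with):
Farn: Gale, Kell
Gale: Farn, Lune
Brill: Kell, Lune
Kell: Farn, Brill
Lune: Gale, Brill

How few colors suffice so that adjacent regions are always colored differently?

3

The cycle Kell-Farn-Gale-Lune-Brill-Kell has odd length 5, so it cannot be 2-colored; at least 3 colors are needed.
3 colors suffice: color 1 → {Gale, Brill}; color 2 → {Farn, Lune}; color 3 → {Kell}. Each listed conflict is separated.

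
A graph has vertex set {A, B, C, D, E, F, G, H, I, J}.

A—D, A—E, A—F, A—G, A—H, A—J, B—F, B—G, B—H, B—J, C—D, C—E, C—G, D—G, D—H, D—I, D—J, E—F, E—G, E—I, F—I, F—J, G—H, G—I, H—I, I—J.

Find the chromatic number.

4

D, G, H, I are pairwise adjacent (a clique of size 4), so at least 4 colors are needed.
4 colors suffice: color 1 → {F, G}; color 2 → {A, B, C, I}; color 3 → {D, E}; color 4 → {H, J}. Each edge has distinct colors on its endpoints.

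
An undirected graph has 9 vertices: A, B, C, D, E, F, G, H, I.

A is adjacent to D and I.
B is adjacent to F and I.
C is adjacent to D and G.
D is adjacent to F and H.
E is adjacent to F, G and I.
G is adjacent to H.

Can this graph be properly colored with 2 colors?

The cycle G-E-F-D-H-G has odd length 5, so it cannot be 2-colored; at least 3 colors are needed.
So 2 colors are not enough.

No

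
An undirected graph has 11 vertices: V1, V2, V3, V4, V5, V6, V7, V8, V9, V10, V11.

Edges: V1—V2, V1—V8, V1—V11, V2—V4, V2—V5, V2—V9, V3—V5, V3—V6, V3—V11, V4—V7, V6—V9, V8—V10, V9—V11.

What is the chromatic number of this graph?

The cycle V3-V6-V9-V2-V5-V3 has odd length 5, so it cannot be 2-colored; at least 3 colors are needed.
3 colors suffice: color R → {V2, V3, V7, V8}; color B → {V1, V4, V5, V9, V10}; color G → {V6, V11}. No two adjacent vertices share a color.

3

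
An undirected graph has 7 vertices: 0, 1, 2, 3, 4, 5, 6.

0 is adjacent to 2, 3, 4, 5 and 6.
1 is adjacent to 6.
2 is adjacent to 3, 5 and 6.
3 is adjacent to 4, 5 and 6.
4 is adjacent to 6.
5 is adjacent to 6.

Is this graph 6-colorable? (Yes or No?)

Yes

The chromatic number is 5. 0, 2, 3, 5, 6 form a clique, so at least 5 colors are needed.
5 colors suffice: color red → {6}; color blue → {0, 1}; color green → {3}; color yellow → {4, 5}; color purple → {2}.
Since 6 ≥ 5, a proper 6-coloring certainly exists.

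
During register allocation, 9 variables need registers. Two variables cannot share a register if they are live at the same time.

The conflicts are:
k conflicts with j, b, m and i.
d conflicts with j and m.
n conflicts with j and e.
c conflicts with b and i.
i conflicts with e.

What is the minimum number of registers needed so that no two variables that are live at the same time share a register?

3

The cycle k-i-e-n-j-k has odd length 5, so it cannot be 2-colored; at least 3 registers are needed.
3 registers suffice: k=1, d=1, n=3, j=2, c=1, b=2, m=2, i=2, e=1. Every pair that conflicts lands in different registers.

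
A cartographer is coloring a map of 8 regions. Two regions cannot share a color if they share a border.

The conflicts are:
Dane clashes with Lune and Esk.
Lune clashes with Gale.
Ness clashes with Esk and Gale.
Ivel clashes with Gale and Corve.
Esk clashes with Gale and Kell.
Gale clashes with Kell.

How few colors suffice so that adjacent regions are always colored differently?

Ness, Esk, Gale are mutually in conflict, so at least 3 colors are needed.
3 colors suffice: color 1 → {Dane, Gale, Corve}; color 2 → {Lune, Ivel, Esk}; color 3 → {Ness, Kell}. Every pair that conflicts lands in different colors.

3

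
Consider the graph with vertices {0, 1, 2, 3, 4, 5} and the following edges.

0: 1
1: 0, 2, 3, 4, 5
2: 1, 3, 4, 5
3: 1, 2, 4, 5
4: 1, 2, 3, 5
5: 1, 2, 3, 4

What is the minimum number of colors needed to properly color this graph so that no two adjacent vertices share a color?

5

1, 2, 3, 4, 5 are pairwise adjacent (a clique of size 5), so at least 5 colors are needed.
5 colors suffice: color red → {1}; color blue → {0, 4}; color green → {5}; color yellow → {3}; color purple → {2}. Every edge joins two different colors.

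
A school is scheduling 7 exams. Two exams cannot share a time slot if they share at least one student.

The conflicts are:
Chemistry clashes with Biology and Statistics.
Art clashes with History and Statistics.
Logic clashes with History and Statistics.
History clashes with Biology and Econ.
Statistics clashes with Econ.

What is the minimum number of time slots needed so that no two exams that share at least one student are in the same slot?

The cycle Biology-History-Econ-Statistics-Chemistry-Biology has odd length 5, so it cannot be 2-colored; at least 3 time slots are needed.
3 time slots suffice: time slot 1 → {History, Statistics}; time slot 2 → {Chemistry, Art, Logic, Econ}; time slot 3 → {Biology}. Each listed conflict is separated.

3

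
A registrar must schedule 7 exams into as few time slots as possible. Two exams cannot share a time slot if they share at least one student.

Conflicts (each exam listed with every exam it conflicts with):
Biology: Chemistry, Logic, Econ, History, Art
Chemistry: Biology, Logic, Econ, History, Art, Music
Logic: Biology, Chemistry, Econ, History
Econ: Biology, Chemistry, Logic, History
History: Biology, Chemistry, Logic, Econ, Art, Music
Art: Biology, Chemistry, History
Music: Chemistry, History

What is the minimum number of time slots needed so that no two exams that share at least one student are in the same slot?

5

Biology, Chemistry, Logic, Econ, History are mutually in conflict, so at least 5 time slots are needed.
5 time slots suffice: Biology=3, Chemistry=1, Logic=4, Econ=5, History=2, Art=4, Music=3. Every pair that conflicts lands in different time slots.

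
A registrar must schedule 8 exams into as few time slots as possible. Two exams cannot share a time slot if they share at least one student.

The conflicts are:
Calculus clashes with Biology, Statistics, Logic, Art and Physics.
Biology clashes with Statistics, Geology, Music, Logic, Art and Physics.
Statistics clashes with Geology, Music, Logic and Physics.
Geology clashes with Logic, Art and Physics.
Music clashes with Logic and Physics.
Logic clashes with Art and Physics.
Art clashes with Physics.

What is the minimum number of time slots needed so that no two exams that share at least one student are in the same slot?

Calculus, Biology, Statistics, Logic, Physics all conflict with each other, so at least 5 time slots are needed.
Using 5 time slots: Calculus=5, Biology=3, Statistics=4, Geology=5, Music=5, Logic=1, Art=4, Physics=2. Every pair that conflicts lands in different time slots.

5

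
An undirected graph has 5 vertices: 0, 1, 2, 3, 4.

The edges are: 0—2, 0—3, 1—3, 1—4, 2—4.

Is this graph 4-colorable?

The chromatic number is 3. The cycle 2-0-3-1-4-2 has odd length 5, so it cannot be 2-colored; at least 3 colors are needed.
3 colors suffice: color a → {2, 3}; color b → {0, 1}; color c → {4}.
Since 4 ≥ 3, a proper 4-coloring certainly exists.

Yes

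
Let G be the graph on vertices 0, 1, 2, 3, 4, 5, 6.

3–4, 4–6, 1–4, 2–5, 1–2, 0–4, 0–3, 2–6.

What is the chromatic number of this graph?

0, 3, 4 form a triangle, so at least 3 colors are needed.
3 colors suffice: color red → {2, 4}; color blue → {1, 3, 5, 6}; color green → {0}. Every edge joins two different colors.

3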